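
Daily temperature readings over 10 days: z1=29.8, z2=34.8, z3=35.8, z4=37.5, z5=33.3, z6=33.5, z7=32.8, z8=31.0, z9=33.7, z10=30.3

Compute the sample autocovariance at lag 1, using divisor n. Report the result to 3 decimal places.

Mean z̄ = (29.8 + 34.8 + 35.8 + 37.5 + 33.3 + 33.5 + 32.8 + 31.0 + 33.7 + 30.3)/10 = 33.2500
Σ_{t=1}^{9}(z_t−z̄)(z_{t+1}−z̄) = 8.2275
γ_1 = 8.2275 / 10 = 0.823

0.823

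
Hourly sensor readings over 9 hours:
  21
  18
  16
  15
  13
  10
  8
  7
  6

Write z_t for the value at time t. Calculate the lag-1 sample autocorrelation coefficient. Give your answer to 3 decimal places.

0.666

Mean z̄ = (21 + 18 + 16 + 15 + 13 + 10 + 8 + 7 + 6)/9 = 12.6667
Numerator Σ_{t=1}^{8}(z_t−z̄)(z_{t+1}−z̄) = 146.5556
Denominator Σ(z_t−z̄)² = 220.0000
r_1 = 146.5556 / 220.0000 = 0.666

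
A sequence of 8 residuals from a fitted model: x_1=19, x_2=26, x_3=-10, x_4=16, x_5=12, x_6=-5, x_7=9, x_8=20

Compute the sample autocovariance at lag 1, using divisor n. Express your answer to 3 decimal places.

-37.408

Mean x̄ = (19 + 26 − 10 + 16 + 12 − 5 + 9 + 20)/8 = 10.8750
Σ_{t=1}^{7}(x_t−x̄)(x_{t+1}−x̄) = -299.2656
γ_1 = -299.2656 / 8 = -37.408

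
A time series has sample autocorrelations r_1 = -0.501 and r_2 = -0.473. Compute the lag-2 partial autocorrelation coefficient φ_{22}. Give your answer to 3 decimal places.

-0.967

φ_{22} = (r_2 − r_1²) / (1 − r_1²)
r_1² = (-0.501)² = 0.251001
Numerator = -0.473 − 0.2510 = -0.7240; denominator = 1 − 0.2510 = 0.7490
φ_{22} = -0.7240 / 0.7490 = -0.967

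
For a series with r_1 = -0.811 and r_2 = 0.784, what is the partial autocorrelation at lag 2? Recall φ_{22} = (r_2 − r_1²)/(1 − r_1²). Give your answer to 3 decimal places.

0.369

φ_{22} = (r_2 − r_1²) / (1 − r_1²)
r_1² = (-0.811)² = 0.657721
Numerator = 0.784 − 0.6577 = 0.1263; denominator = 1 − 0.6577 = 0.3423
φ_{22} = 0.1263 / 0.3423 = 0.369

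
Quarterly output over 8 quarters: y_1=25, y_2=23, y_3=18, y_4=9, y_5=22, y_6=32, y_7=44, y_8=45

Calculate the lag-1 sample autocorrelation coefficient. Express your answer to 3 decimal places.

Mean ȳ = (25 + 23 + 18 + 9 + 22 + 32 + 44 + 45)/8 = 27.2500
Deviations from mean: -2.2500, -4.2500, -9.2500, -18.2500, -5.2500, 4.7500, 16.7500, 17.7500
Σ(y_t−ȳ)(y_{t+1}−ȳ) = (9.5625) + (39.3125) + (168.8125) + (95.8125) + (-24.9375) + (79.5625) + (297.3125) = 665.4375
Denominator Σ(y_t−ȳ)² = 1087.5000
r_1 = 665.4375 / 1087.5000 = 0.612

0.612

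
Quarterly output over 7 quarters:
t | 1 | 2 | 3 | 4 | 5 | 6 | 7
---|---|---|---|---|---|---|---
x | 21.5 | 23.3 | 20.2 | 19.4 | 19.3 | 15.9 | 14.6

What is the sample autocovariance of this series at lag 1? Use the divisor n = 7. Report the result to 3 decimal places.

Mean x̄ = (21.5 + 23.3 + 20.2 + 19.4 + 19.3 + 15.9 + 14.6)/7 = 19.1714
Deviations: 2.3286, 4.1286, 1.0286, 0.2286, 0.1286, -3.2714, -4.5714
Σ_{t=1}^{6}(x_t−x̄)(x_{t+1}−x̄) = 28.6592
γ_1 = 28.6592 / 7 = 4.094

4.094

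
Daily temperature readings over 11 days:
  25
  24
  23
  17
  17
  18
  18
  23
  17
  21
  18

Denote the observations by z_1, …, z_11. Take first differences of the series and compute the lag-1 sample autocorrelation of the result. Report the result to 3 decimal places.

First differences Δz: -1, -1, -6, 0, 1, 0, 5, -6, 4, -3
Mean of differences = -0.7000
Numerator Σ(Δz_t−Δz̄)(Δz_{t+1}−Δz̄) = -61.5900
Denominator Σ(Δz_t−Δz̄)² = 120.1000
r_1(Δz) = -61.5900 / 120.1000 = -0.513

-0.513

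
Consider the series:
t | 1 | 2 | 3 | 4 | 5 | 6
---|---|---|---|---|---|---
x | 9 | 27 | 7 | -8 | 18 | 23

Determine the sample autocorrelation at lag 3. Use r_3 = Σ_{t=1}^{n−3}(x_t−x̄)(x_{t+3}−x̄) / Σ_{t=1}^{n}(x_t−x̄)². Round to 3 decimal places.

Mean x̄ = (9 + 27 + 7 − 8 + 18 + 23)/6 = 12.6667
Deviations from mean: -3.6667, 14.3333, -5.6667, -20.6667, 5.3333, 10.3333
Σ(x_t−x̄)(x_{t+3}−x̄) = (75.7778) + (76.4444) + (-58.5556) = 93.6667
Denominator Σ(x_t−x̄)² = 813.3333
r_3 = 93.6667 / 813.3333 = 0.115

0.115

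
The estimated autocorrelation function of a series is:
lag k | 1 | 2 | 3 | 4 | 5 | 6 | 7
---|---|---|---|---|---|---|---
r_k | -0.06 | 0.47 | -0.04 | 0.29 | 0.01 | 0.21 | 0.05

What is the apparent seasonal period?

2

The largest autocorrelation is r_2 = 0.47, with weaker echoes at lags 4 (0.29) and 6 (0.21); the remaining lags stay at or below 0.05.
The dominant spike at lag 2 indicates a seasonal period of 2.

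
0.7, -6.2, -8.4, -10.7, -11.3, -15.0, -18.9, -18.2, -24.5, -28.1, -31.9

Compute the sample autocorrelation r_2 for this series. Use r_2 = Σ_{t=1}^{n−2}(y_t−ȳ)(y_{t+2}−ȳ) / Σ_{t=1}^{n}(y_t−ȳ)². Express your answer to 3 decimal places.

Mean ȳ = (0.7 − 6.2 − 8.4 − 10.7 − 11.3 − 15.0 − 18.9 − 18.2 − 24.5 − 28.1 − 31.9)/11 = -15.6818
Numerator Σ_{t=1}^{9}(y_t−ȳ)(y_{t+2}−ȳ) = 388.6766
Denominator Σ(y_t−ȳ)² = 967.4764
r_2 = 388.6766 / 967.4764 = 0.402

0.402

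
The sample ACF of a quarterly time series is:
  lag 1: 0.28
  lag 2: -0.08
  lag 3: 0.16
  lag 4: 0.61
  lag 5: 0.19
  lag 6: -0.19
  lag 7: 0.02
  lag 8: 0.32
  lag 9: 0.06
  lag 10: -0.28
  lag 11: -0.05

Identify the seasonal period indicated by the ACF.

4

The largest autocorrelation is r_4 = 0.61, with a weaker echo at lag 8 (0.32); the remaining lags stay at or below 0.28.
The dominant spike at lag 4 indicates a seasonal period of 4.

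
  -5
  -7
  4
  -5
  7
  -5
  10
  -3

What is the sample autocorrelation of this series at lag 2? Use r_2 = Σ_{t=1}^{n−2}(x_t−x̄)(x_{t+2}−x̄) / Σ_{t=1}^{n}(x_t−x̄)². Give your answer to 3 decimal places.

0.517

Mean x̄ = (-5 − 7 + 4 − 5 + 7 − 5 + 10 − 3)/8 = -0.5000
Σ(x_t−x̄)(x_{t+2}−x̄) = (-20.2500) + (29.2500) + (33.7500) + (20.2500) + (78.7500) + (11.2500) = 153.0000
Denominator Σ(x_t−x̄)² = 296.0000
r_2 = 153.0000 / 296.0000 = 0.517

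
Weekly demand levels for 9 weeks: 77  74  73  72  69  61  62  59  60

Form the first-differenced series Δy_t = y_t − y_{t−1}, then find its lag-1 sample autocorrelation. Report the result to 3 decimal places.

-0.329

First differences Δy: -3, -1, -1, -3, -8, 1, -3, 1
Mean of differences = -2.1250
Numerator Σ(Δy_t−Δȳ)(Δy_{t+1}−Δȳ) = -19.3906
Denominator Σ(Δy_t−Δȳ)² = 58.8750
r_1(Δy) = -19.3906 / 58.8750 = -0.329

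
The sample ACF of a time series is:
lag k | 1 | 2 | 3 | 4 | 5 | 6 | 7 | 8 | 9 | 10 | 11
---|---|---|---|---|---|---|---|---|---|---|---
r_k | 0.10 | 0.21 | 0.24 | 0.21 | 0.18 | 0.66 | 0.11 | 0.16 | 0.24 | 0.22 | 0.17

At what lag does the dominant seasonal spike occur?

6

The largest autocorrelation is r_6 = 0.66; the remaining lags stay at or below 0.24.
The dominant spike at lag 6 indicates a seasonal period of 6.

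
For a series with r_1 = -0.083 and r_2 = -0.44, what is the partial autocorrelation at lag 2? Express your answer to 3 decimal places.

-0.450

φ_{22} = (r_2 − r_1²) / (1 − r_1²)
r_1² = (-0.083)² = 0.006889
Numerator = -0.44 − 0.0069 = -0.4469; denominator = 1 − 0.0069 = 0.9931
φ_{22} = -0.4469 / 0.9931 = -0.450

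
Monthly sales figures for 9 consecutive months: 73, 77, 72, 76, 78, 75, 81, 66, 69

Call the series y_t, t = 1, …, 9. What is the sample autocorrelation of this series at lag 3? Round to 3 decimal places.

-0.091

Mean ȳ = (73 + 77 + 72 + 76 + 78 + 75 + 81 + 66 + 69)/9 = 74.1111
Σ(y_t−ȳ)(y_{t+3}−ȳ) = (-2.0988) + (11.2346) + (-1.8765) + (13.0123) + (-31.5432) + (-4.5432) = -15.8148
Denominator Σ(y_t−ȳ)² = 172.8889
r_3 = -15.8148 / 172.8889 = -0.091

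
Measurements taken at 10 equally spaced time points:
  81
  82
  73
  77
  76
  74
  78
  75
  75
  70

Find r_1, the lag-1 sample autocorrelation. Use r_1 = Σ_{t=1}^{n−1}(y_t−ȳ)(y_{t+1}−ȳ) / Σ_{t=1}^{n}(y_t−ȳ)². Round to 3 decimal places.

Mean ȳ = (81 + 82 + 73 + 77 + 76 + 74 + 78 + 75 + 75 + 70)/10 = 76.1000
Numerator Σ_{t=1}^{9}(y_t−ȳ)(y_{t+1}−ȳ) = 9.7900
Denominator Σ(y_t−ȳ)² = 116.9000
r_1 = 9.7900 / 116.9000 = 0.084

0.084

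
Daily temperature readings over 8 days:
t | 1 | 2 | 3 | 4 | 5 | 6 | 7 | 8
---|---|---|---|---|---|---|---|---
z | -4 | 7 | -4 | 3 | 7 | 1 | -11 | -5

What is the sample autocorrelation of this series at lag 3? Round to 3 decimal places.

Mean z̄ = (-4 + 7 − 4 + 3 + 7 + 1 − 11 − 5)/8 = -0.7500
Deviations from mean: -3.2500, 7.7500, -3.2500, 3.7500, 7.7500, 1.7500, -10.2500, -4.2500
Σ(z_t−z̄)(z_{t+3}−z̄) = (-12.1875) + (60.0625) + (-5.6875) + (-38.4375) + (-32.9375) = -29.1875
Denominator Σ(z_t−z̄)² = 281.5000
r_3 = -29.1875 / 281.5000 = -0.104

-0.104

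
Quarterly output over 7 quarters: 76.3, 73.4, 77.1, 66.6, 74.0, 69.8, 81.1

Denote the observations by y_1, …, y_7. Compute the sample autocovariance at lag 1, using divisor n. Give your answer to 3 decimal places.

Mean ȳ = (76.3 + 73.4 + 77.1 + 66.6 + 74.0 + 69.8 + 81.1)/7 = 74.0429
Σ_{t=1}^{6}(y_t−ȳ)(y_{t+1}−ȳ) = -55.6118
γ_1 = -55.6118 / 7 = -7.945

-7.945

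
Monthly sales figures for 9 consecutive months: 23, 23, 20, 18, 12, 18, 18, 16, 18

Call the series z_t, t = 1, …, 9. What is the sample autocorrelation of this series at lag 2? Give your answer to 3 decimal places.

-0.007

Mean z̄ = (23 + 23 + 20 + 18 + 12 + 18 + 18 + 16 + 18)/9 = 18.4444
Σ(z_t−z̄)(z_{t+2}−z̄) = (7.0864) + (-2.0247) + (-10.0247) + (0.1975) + (2.8642) + (1.0864) + (0.1975) = -0.6173
Denominator Σ(z_t−z̄)² = 92.2222
r_2 = -0.6173 / 92.2222 = -0.007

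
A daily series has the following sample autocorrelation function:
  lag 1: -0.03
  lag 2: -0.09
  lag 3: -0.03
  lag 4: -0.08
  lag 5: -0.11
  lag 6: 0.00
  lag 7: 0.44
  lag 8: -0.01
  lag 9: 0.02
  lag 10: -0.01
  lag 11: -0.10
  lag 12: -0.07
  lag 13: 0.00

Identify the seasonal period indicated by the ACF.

The largest autocorrelation is r_7 = 0.44; the remaining lags stay at or below 0.02.
The dominant spike at lag 7 indicates a seasonal period of 7.

7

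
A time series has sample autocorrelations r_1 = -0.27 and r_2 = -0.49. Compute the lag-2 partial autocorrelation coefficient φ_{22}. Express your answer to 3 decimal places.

-0.607

φ_{22} = (r_2 − r_1²) / (1 − r_1²)
r_1² = (-0.27)² = 0.0729
Numerator = -0.49 − 0.0729 = -0.5629; denominator = 1 − 0.0729 = 0.9271
φ_{22} = -0.5629 / 0.9271 = -0.607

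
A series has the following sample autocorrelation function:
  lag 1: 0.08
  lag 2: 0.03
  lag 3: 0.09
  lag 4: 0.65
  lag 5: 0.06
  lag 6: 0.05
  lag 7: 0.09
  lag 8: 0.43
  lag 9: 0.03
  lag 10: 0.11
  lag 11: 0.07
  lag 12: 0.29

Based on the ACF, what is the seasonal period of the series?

4

The largest autocorrelation is r_4 = 0.65, with weaker echoes at lags 8 (0.43) and 12 (0.29); the remaining lags stay at or below 0.11.
The dominant spike at lag 4 indicates a seasonal period of 4.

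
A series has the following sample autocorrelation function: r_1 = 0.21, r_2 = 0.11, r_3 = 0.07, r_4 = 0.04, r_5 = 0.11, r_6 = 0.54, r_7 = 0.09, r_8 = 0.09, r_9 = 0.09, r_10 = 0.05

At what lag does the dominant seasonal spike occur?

6

The largest autocorrelation is r_6 = 0.54; the remaining lags stay at or below 0.21. The elevated value at lag 1 (0.21), dropping to 0.11 at lag 2, reflects decaying short-term dependence rather than seasonality.
The dominant spike at lag 6 indicates a seasonal period of 6.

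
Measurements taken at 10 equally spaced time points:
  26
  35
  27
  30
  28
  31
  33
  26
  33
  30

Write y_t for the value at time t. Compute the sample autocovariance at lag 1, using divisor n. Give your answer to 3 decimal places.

Mean ȳ = (26 + 35 + 27 + 30 + 28 + 31 + 33 + 26 + 33 + 30)/10 = 29.9000
Σ_{t=1}^{9}(y_t−ȳ)(y_{t+1}−ȳ) = -57.7100
γ_1 = -57.7100 / 10 = -5.771

-5.771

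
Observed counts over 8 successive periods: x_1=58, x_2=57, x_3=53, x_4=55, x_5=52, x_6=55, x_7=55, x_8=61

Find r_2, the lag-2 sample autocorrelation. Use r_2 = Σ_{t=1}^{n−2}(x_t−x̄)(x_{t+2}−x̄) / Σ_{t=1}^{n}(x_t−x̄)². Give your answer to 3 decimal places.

Mean x̄ = (58 + 57 + 53 + 55 + 52 + 55 + 55 + 61)/8 = 55.7500
Deviations from mean: 2.2500, 1.2500, -2.7500, -0.7500, -3.7500, -0.7500, -0.7500, 5.2500
Σ(x_t−x̄)(x_{t+2}−x̄) = (-6.1875) + (-0.9375) + (10.3125) + (0.5625) + (2.8125) + (-3.9375) = 2.6250
Denominator Σ(x_t−x̄)² = 57.5000
r_2 = 2.6250 / 57.5000 = 0.046

0.046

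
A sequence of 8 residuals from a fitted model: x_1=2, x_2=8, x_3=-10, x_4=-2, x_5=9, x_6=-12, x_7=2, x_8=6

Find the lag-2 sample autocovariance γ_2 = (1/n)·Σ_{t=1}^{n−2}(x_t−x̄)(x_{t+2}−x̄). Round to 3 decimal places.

-18.832

Mean x̄ = (2 + 8 − 10 − 2 + 9 − 12 + 2 + 6)/8 = 0.3750
Deviations: 1.6250, 7.6250, -10.3750, -2.3750, 8.6250, -12.3750, 1.6250, 5.6250
Σ_{t=1}^{6}(x_t−x̄)(x_{t+2}−x̄) = -150.6563
γ_2 = -150.6563 / 8 = -18.832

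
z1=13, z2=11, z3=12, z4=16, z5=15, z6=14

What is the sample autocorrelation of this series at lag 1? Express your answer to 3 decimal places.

0.329

Mean z̄ = (13 + 11 + 12 + 16 + 15 + 14)/6 = 13.5000
Σ(z_t−z̄)(z_{t+1}−z̄) = (1.2500) + (3.7500) + (-3.7500) + (3.7500) + (0.7500) = 5.7500
Denominator Σ(z_t−z̄)² = 17.5000
r_1 = 5.7500 / 17.5000 = 0.329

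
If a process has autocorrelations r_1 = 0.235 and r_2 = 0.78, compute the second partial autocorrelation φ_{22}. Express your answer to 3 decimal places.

φ_{22} = (r_2 − r_1²) / (1 − r_1²)
r_1² = (0.235)² = 0.055225
Numerator = 0.78 − 0.0552 = 0.7248; denominator = 1 − 0.0552 = 0.9448
φ_{22} = 0.7248 / 0.9448 = 0.767

0.767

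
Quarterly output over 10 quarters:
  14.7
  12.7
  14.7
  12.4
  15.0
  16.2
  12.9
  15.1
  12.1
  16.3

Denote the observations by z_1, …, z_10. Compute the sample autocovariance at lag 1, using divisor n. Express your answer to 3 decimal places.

Mean z̄ = (14.7 + 12.7 + 14.7 + 12.4 + 15.0 + 16.2 + 12.9 + 15.1 + 12.1 + 16.3)/10 = 14.2100
Σ_{t=1}^{9}(z_t−z̄)(z_{t+1}−z̄) = -12.2851
γ_1 = -12.2851 / 10 = -1.229

-1.229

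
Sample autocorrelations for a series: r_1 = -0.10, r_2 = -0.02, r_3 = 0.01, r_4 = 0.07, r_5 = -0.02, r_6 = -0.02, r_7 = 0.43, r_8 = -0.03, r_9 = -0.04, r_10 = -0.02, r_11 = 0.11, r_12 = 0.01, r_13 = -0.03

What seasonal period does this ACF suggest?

The largest autocorrelation is r_7 = 0.43; the remaining lags stay at or below 0.11.
The dominant spike at lag 7 indicates a seasonal period of 7.

7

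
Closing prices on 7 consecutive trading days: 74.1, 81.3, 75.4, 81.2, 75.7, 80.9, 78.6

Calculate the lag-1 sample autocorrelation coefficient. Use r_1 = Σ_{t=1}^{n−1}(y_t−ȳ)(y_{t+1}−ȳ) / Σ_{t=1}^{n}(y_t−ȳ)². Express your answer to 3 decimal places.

-0.753

Mean ȳ = (74.1 + 81.3 + 75.4 + 81.2 + 75.7 + 80.9 + 78.6)/7 = 78.1714
Deviations from mean: -4.0714, 3.1286, -2.7714, 3.0286, -2.4714, 2.7286, 0.4286
Numerator Σ_{t=1}^{6}(y_t−ȳ)(y_{t+1}−ȳ) = -42.8608
Denominator Σ(y_t−ȳ)² = 56.9543
r_1 = -42.8608 / 56.9543 = -0.753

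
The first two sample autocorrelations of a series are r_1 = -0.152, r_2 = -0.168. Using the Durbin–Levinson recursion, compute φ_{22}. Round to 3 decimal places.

-0.196

φ_{22} = (r_2 − r_1²) / (1 − r_1²)
r_1² = (-0.152)² = 0.023104
Numerator = -0.168 − 0.0231 = -0.1911; denominator = 1 − 0.0231 = 0.9769
φ_{22} = -0.1911 / 0.9769 = -0.196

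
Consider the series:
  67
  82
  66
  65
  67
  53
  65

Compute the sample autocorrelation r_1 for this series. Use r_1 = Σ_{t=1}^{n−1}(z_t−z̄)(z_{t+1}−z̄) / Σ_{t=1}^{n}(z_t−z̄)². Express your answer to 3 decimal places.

0.032

Mean z̄ = (67 + 82 + 66 + 65 + 67 + 53 + 65)/7 = 66.4286
Deviations from mean: 0.5714, 15.5714, -0.4286, -1.4286, 0.5714, -13.4286, -1.4286
Σ(z_t−z̄)(z_{t+1}−z̄) = (8.8980) + (-6.6735) + (0.6122) + (-0.8163) + (-7.6735) + (19.1837) = 13.5306
Denominator Σ(z_t−z̄)² = 427.7143
r_1 = 13.5306 / 427.7143 = 0.032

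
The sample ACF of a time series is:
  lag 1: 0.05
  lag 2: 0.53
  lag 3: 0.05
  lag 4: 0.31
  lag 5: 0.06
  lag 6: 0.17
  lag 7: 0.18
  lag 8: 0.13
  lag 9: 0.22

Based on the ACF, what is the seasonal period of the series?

2

The largest autocorrelation is r_2 = 0.53, with a weaker echo at lag 4 (0.31); the remaining lags stay at or below 0.22.
The dominant spike at lag 2 indicates a seasonal period of 2.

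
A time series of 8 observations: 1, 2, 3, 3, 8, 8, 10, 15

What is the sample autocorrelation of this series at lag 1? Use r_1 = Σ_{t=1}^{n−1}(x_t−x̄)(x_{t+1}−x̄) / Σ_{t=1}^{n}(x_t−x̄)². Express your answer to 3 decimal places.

Mean x̄ = (1 + 2 + 3 + 3 + 8 + 8 + 10 + 15)/8 = 6.2500
Deviations from mean: -5.2500, -4.2500, -3.2500, -3.2500, 1.7500, 1.7500, 3.7500, 8.7500
Numerator Σ_{t=1}^{7}(x_t−x̄)(x_{t+1}−x̄) = 83.4375
Denominator Σ(x_t−x̄)² = 163.5000
r_1 = 83.4375 / 163.5000 = 0.510

0.510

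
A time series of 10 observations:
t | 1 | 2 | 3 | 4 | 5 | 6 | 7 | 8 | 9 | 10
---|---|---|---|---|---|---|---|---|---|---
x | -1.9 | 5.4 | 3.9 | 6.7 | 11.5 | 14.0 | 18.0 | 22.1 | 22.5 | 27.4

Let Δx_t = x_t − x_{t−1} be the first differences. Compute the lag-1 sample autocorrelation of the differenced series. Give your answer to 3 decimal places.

First differences Δx: 7.3, -1.5, 2.8, 4.8, 2.5, 4.0, 4.1, 0.4, 4.9
Mean of differences = 3.2556
Numerator Σ(Δx_t−Δx̄)(Δx_{t+1}−Δx̄) = -25.9786
Denominator Σ(Δx_t−Δx̄)² = 54.2622
r_1(Δx) = -25.9786 / 54.2622 = -0.479

-0.479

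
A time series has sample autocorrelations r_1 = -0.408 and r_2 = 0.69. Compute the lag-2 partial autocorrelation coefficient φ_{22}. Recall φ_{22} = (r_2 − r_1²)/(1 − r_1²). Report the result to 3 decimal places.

φ_{22} = (r_2 − r_1²) / (1 − r_1²)
r_1² = (-0.408)² = 0.166464
Numerator = 0.69 − 0.1665 = 0.5235; denominator = 1 − 0.1665 = 0.8335
φ_{22} = 0.5235 / 0.8335 = 0.628

0.628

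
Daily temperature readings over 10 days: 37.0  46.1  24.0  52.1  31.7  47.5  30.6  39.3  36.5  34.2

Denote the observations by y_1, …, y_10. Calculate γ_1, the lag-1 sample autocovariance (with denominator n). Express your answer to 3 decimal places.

Mean ȳ = (37.0 + 46.1 + 24.0 + 52.1 + 31.7 + 47.5 + 30.6 + 39.3 + 36.5 + 34.2)/10 = 37.9000
Σ_{t=1}^{9}(y_t−ȳ)(y_{t+1}−ȳ) = -543.3800
γ_1 = -543.3800 / 10 = -54.338

-54.338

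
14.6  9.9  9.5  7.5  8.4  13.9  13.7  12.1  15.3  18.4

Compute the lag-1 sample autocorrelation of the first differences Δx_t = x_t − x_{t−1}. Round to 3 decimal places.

0.095

First differences Δx: -4.7, -0.4, -2.0, 0.9, 5.5, -0.2, -1.6, 3.2, 3.1
Mean of differences = 0.4222
Numerator Σ(Δx_t−Δx̄)(Δx_{t+1}−Δx̄) = 7.3917
Denominator Σ(Δx_t−Δx̄)² = 78.1556
r_1(Δx) = 7.3917 / 78.1556 = 0.095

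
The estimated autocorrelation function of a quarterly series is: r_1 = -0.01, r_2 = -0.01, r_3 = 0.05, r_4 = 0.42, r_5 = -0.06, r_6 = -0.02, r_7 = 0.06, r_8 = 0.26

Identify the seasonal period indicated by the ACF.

The largest autocorrelation is r_4 = 0.42, with a weaker echo at lag 8 (0.26); the remaining lags stay at or below 0.06.
The dominant spike at lag 4 indicates a seasonal period of 4.

4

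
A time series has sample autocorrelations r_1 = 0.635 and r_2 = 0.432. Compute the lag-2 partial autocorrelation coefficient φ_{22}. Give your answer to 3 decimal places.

0.048

φ_{22} = (r_2 − r_1²) / (1 − r_1²)
r_1² = (0.635)² = 0.403225
Numerator = 0.432 − 0.4032 = 0.0288; denominator = 1 − 0.4032 = 0.5968
φ_{22} = 0.0288 / 0.5968 = 0.048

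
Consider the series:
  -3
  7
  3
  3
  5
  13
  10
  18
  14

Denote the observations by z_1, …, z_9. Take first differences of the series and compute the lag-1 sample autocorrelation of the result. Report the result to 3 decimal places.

First differences Δz: 10, -4, 0, 2, 8, -3, 8, -4
Mean of differences = 2.1250
Numerator Σ(Δz_t−Δz̄)(Δz_{t+1}−Δz̄) = -131.8906
Denominator Σ(Δz_t−Δz̄)² = 236.8750
r_1(Δz) = -131.8906 / 236.8750 = -0.557

-0.557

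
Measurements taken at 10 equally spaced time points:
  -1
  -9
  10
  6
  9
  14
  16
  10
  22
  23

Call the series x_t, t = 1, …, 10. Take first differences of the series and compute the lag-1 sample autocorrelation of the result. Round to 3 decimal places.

-0.632

First differences Δx: -8, 19, -4, 3, 5, 2, -6, 12, 1
Mean of differences = 2.6667
Numerator Σ(Δx_t−Δx̄)(Δx_{t+1}−Δx̄) = -376.7778
Denominator Σ(Δx_t−Δx̄)² = 596.0000
r_1(Δx) = -376.7778 / 596.0000 = -0.632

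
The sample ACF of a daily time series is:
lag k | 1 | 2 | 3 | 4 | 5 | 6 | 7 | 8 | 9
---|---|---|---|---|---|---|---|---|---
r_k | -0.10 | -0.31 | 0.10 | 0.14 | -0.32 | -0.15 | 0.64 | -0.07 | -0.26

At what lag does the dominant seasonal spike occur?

The largest autocorrelation is r_7 = 0.64; the remaining lags stay at or below 0.14.
The dominant spike at lag 7 indicates a seasonal period of 7.

7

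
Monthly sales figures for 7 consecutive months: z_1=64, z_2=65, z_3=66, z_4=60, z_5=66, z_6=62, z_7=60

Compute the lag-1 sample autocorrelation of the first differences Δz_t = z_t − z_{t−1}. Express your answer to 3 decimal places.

-0.651

First differences Δz: 1, 1, -6, 6, -4, -2
Mean of differences = -0.6667
Numerator Σ(Δz_t−Δz̄)(Δz_{t+1}−Δz̄) = -59.4444
Denominator Σ(Δz_t−Δz̄)² = 91.3333
r_1(Δz) = -59.4444 / 91.3333 = -0.651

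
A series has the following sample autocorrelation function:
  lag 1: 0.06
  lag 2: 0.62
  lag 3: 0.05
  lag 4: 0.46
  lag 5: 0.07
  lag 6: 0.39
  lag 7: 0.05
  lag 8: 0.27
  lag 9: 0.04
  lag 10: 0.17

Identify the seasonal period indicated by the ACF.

2

The largest autocorrelation is r_2 = 0.62, with weaker echoes at lags 4 (0.46), 6 (0.39), 8 (0.27) and 10 (0.17); the remaining lags stay at or below 0.07.
The dominant spike at lag 2 indicates a seasonal period of 2.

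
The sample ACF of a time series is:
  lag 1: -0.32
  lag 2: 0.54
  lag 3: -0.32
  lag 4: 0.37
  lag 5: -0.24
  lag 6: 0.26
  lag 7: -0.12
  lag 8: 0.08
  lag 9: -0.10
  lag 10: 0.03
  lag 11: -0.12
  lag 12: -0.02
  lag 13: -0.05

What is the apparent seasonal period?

2

The largest autocorrelation is r_2 = 0.54, with weaker echoes at lags 4 (0.37) and 6 (0.26); the remaining lags stay at or below 0.08.
The dominant spike at lag 2 indicates a seasonal period of 2.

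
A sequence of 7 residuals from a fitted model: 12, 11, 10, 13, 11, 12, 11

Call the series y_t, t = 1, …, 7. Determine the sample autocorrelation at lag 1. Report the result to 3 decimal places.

-0.532

Mean ȳ = (12 + 11 + 10 + 13 + 11 + 12 + 11)/7 = 11.4286
Σ(y_t−ȳ)(y_{t+1}−ȳ) = (-0.2449) + (0.6122) + (-2.2449) + (-0.6735) + (-0.2449) + (-0.2449) = -3.0408
Denominator Σ(y_t−ȳ)² = 5.7143
r_1 = -3.0408 / 5.7143 = -0.532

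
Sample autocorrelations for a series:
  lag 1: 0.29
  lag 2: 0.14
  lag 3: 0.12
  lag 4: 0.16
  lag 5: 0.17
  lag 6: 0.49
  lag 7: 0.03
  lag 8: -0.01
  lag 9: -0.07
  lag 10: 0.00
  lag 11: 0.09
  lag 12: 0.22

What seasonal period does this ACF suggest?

The largest autocorrelation is r_6 = 0.49; the remaining lags stay at or below 0.29. The elevated value at lag 1 (0.29), dropping to 0.14 at lag 2, reflects decaying short-term dependence rather than seasonality.
The dominant spike at lag 6 indicates a seasonal period of 6.

6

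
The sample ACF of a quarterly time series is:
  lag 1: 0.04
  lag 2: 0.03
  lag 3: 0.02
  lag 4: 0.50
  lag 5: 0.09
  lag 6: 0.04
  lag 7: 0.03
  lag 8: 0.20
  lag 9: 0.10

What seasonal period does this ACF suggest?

The largest autocorrelation is r_4 = 0.50, with a weaker echo at lag 8 (0.20); the remaining lags stay at or below 0.10.
The dominant spike at lag 4 indicates a seasonal period of 4.

4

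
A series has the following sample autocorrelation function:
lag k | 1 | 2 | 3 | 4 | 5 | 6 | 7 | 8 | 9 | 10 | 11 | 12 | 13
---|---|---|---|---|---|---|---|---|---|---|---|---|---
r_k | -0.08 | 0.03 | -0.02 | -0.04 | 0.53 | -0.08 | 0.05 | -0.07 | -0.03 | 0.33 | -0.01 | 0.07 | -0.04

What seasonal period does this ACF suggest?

5

The largest autocorrelation is r_5 = 0.53, with a weaker echo at lag 10 (0.33); the remaining lags stay at or below 0.07.
The dominant spike at lag 5 indicates a seasonal period of 5.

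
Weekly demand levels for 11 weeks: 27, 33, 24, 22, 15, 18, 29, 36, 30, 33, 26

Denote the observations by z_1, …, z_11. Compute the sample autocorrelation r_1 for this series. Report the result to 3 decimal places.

Mean z̄ = (27 + 33 + 24 + 22 + 15 + 18 + 29 + 36 + 30 + 33 + 26)/11 = 26.6364
Numerator Σ_{t=1}^{10}(z_t−z̄)(z_{t+1}−z̄) = 202.7769
Denominator Σ(z_t−z̄)² = 424.5455
r_1 = 202.7769 / 424.5455 = 0.478

0.478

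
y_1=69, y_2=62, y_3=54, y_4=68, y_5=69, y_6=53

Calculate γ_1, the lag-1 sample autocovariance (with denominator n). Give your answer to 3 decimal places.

-11.958

Mean ȳ = (69 + 62 + 54 + 68 + 69 + 53)/6 = 62.5000
Σ_{t=1}^{5}(y_t−ȳ)(y_{t+1}−ȳ) = -71.7500
γ_1 = -71.7500 / 6 = -11.958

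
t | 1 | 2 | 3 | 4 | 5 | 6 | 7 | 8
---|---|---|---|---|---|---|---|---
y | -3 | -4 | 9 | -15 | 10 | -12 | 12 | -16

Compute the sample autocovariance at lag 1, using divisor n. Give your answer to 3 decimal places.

Mean ȳ = (-3 − 4 + 9 − 15 + 10 − 12 + 12 − 16)/8 = -2.3750
Σ_{t=1}^{7}(y_t−ȳ)(y_{t+1}−ȳ) = -770.6406
γ_1 = -770.6406 / 8 = -96.330

-96.330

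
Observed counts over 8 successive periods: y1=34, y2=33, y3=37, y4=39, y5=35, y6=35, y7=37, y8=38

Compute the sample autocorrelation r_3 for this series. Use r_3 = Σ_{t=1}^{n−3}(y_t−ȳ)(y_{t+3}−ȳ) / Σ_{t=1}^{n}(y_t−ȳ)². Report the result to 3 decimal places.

-0.100

Mean ȳ = (34 + 33 + 37 + 39 + 35 + 35 + 37 + 38)/8 = 36.0000
Deviations from mean: -2.0000, -3.0000, 1.0000, 3.0000, -1.0000, -1.0000, 1.0000, 2.0000
Σ(y_t−ȳ)(y_{t+3}−ȳ) = (-6.0000) + (3.0000) + (-1.0000) + (3.0000) + (-2.0000) = -3.0000
Denominator Σ(y_t−ȳ)² = 30.0000
r_3 = -3.0000 / 30.0000 = -0.100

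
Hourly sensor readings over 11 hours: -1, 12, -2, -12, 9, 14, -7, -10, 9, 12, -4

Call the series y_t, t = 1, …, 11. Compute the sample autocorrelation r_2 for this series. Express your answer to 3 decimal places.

Mean ȳ = (-1 + 12 − 2 − 12 + 9 + 14 − 7 − 10 + 9 + 12 − 4)/11 = 1.8182
Numerator Σ_{t=1}^{9}(y_t−ȳ)(y_{t+2}−ȳ) = -758.4298
Denominator Σ(y_t−ȳ)² = 923.6364
r_2 = -758.4298 / 923.6364 = -0.821

-0.821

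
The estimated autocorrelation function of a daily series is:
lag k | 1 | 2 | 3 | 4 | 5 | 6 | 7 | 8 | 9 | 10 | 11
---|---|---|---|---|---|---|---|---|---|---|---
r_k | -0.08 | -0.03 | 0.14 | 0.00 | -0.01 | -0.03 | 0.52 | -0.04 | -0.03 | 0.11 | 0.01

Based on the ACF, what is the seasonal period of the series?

7

The largest autocorrelation is r_7 = 0.52; the remaining lags stay at or below 0.14.
The dominant spike at lag 7 indicates a seasonal period of 7.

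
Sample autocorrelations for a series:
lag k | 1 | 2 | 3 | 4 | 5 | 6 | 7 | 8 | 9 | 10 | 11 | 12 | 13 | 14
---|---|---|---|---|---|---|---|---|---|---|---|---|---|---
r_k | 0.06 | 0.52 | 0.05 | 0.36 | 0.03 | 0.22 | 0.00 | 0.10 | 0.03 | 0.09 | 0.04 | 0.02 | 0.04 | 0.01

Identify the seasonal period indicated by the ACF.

The largest autocorrelation is r_2 = 0.52, with weaker echoes at lags 4 (0.36) and 6 (0.22); the remaining lags stay at or below 0.10.
The dominant spike at lag 2 indicates a seasonal period of 2.

2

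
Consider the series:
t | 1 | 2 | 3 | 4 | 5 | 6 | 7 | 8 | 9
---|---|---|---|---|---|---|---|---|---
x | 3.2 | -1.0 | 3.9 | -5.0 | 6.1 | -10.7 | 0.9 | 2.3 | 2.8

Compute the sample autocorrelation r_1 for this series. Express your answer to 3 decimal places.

-0.567

Mean x̄ = (3.2 − 1.0 + 3.9 − 5.0 + 6.1 − 10.7 + 0.9 + 2.3 + 2.8)/9 = 0.2778
Numerator Σ_{t=1}^{8}(x_t−x̄)(x_{t+1}−x̄) = -122.5949
Denominator Σ(x_t−x̄)² = 216.3956
r_1 = -122.5949 / 216.3956 = -0.567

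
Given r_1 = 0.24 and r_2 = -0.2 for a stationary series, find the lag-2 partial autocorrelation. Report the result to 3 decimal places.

φ_{22} = (r_2 − r_1²) / (1 − r_1²)
r_1² = (0.24)² = 0.0576
Numerator = -0.2 − 0.0576 = -0.2576; denominator = 1 − 0.0576 = 0.9424
φ_{22} = -0.2576 / 0.9424 = -0.273

-0.273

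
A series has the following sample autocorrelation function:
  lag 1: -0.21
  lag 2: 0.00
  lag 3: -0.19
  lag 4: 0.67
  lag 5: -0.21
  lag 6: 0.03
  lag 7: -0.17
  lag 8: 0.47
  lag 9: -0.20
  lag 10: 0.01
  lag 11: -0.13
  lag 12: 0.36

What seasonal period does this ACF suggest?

4

The largest autocorrelation is r_4 = 0.67, with weaker echoes at lags 8 (0.47) and 12 (0.36); the remaining lags stay at or below 0.03.
The dominant spike at lag 4 indicates a seasonal period of 4.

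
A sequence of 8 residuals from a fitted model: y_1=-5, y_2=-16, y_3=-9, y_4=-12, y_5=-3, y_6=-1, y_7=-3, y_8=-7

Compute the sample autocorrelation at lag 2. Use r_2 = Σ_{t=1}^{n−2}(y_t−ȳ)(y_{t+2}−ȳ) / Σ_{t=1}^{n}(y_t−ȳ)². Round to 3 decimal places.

Mean ȳ = (-5 − 16 − 9 − 12 − 3 − 1 − 3 − 7)/8 = -7.0000
Deviations from mean: 2.0000, -9.0000, -2.0000, -5.0000, 4.0000, 6.0000, 4.0000, 0.0000
Σ(y_t−ȳ)(y_{t+2}−ȳ) = (-4.0000) + (45.0000) + (-8.0000) + (-30.0000) + (16.0000) + (0.0000) = 19.0000
Denominator Σ(y_t−ȳ)² = 182.0000
r_2 = 19.0000 / 182.0000 = 0.104

0.104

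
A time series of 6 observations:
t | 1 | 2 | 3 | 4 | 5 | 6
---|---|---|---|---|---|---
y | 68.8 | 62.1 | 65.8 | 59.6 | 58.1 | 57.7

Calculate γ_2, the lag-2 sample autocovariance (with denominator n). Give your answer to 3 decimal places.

Mean ȳ = (68.8 + 62.1 + 65.8 + 59.6 + 58.1 + 57.7)/6 = 62.0167
Σ_{t=1}^{4}(y_t−ȳ)(y_{t+2}−ȳ) = 21.0761
γ_2 = 21.0761 / 6 = 3.513

3.513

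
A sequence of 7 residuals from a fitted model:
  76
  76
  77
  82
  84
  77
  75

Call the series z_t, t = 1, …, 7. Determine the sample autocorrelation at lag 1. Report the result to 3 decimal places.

Mean z̄ = (76 + 76 + 77 + 82 + 84 + 77 + 75)/7 = 78.1429
Deviations from mean: -2.1429, -2.1429, -1.1429, 3.8571, 5.8571, -1.1429, -3.1429
Numerator Σ_{t=1}^{6}(z_t−z̄)(z_{t+1}−z̄) = 22.1224
Denominator Σ(z_t−z̄)² = 70.8571
r_1 = 22.1224 / 70.8571 = 0.312

0.312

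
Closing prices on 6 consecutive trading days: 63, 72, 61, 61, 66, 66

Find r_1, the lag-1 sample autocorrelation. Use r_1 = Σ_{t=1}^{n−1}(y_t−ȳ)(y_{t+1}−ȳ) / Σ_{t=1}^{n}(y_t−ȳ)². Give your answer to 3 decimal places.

Mean ȳ = (63 + 72 + 61 + 61 + 66 + 66)/6 = 64.8333
Σ(y_t−ȳ)(y_{t+1}−ȳ) = (-13.1389) + (-27.4722) + (14.6944) + (-4.4722) + (1.3611) = -29.0278
Denominator Σ(y_t−ȳ)² = 86.8333
r_1 = -29.0278 / 86.8333 = -0.334

-0.334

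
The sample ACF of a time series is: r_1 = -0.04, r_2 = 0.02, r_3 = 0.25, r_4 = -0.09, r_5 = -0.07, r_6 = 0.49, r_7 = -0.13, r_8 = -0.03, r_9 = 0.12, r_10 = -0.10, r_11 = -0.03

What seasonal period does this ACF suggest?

The largest autocorrelation is r_6 = 0.49; the remaining lags stay at or below 0.25.
The dominant spike at lag 6 indicates a seasonal period of 6.

6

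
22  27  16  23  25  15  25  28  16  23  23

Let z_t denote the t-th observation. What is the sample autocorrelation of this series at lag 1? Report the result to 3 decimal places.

-0.483

Mean z̄ = (22 + 27 + 16 + 23 + 25 + 15 + 25 + 28 + 16 + 23 + 23)/11 = 22.0909
Numerator Σ_{t=1}^{10}(z_t−z̄)(z_{t+1}−z̄) = -98.0083
Denominator Σ(z_t−z̄)² = 202.9091
r_1 = -98.0083 / 202.9091 = -0.483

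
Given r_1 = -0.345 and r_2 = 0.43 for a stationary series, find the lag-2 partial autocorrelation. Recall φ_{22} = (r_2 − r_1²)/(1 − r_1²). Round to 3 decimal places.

φ_{22} = (r_2 − r_1²) / (1 − r_1²)
r_1² = (-0.345)² = 0.119025
Numerator = 0.43 − 0.1190 = 0.3110; denominator = 1 − 0.1190 = 0.8810
φ_{22} = 0.3110 / 0.8810 = 0.353

0.353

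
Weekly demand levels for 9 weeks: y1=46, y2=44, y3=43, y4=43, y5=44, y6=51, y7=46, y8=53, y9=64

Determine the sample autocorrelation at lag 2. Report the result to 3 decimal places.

Mean ȳ = (46 + 44 + 43 + 43 + 44 + 51 + 46 + 53 + 64)/9 = 48.2222
Numerator Σ_{t=1}^{7}(y_t−ȳ)(y_{t+2}−ȳ) = 28.7901
Denominator Σ(y_t−ȳ)² = 379.5556
r_2 = 28.7901 / 379.5556 = 0.076

0.076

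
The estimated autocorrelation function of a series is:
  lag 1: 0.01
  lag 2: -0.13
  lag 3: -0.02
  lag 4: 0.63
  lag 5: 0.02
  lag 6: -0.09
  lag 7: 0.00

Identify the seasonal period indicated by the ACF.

4

The largest autocorrelation is r_4 = 0.63; the remaining lags stay at or below 0.02.
The dominant spike at lag 4 indicates a seasonal period of 4.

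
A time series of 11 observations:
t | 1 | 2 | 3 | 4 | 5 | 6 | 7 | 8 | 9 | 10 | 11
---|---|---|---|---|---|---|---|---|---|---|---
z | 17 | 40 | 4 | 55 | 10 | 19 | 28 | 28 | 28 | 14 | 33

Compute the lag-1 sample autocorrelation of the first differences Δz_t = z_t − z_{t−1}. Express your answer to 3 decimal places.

-0.771

First differences Δz: 23, -36, 51, -45, 9, 9, 0, 0, -14, 19
Mean of differences = 1.6000
Numerator Σ(Δz_t−Δz̄)(Δz_{t+1}−Δz̄) = -5509.9600
Denominator Σ(Δz_t−Δz̄)² = 7144.4000
r_1(Δz) = -5509.9600 / 7144.4000 = -0.771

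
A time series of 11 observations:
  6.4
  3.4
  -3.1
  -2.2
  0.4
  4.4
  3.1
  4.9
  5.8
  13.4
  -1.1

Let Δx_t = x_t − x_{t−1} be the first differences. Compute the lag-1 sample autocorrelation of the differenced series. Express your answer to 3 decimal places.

First differences Δx: -3.0, -6.5, 0.9, 2.6, 4.0, -1.3, 1.8, 0.9, 7.6, -14.5
Mean of differences = -0.7500
Numerator Σ(Δx_t−Δx̄)(Δx_{t+1}−Δx̄) = -75.9525
Denominator Σ(Δx_t−Δx̄)² = 342.9450
r_1(Δx) = -75.9525 / 342.9450 = -0.221

-0.221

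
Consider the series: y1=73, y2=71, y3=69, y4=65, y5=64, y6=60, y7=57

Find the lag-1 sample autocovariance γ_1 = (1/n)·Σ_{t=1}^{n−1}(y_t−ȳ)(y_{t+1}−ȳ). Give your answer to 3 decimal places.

16.341

Mean ȳ = (73 + 71 + 69 + 65 + 64 + 60 + 57)/7 = 65.5714
Deviations: 7.4286, 5.4286, 3.4286, -0.5714, -1.5714, -5.5714, -8.5714
Σ_{t=1}^{6}(y_t−ȳ)(y_{t+1}−ȳ) = 114.3878
γ_1 = 114.3878 / 7 = 16.341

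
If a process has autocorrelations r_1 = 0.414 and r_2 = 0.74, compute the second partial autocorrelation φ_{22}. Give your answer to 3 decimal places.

0.686

φ_{22} = (r_2 − r_1²) / (1 − r_1²)
r_1² = (0.414)² = 0.171396
Numerator = 0.74 − 0.1714 = 0.5686; denominator = 1 − 0.1714 = 0.8286
φ_{22} = 0.5686 / 0.8286 = 0.686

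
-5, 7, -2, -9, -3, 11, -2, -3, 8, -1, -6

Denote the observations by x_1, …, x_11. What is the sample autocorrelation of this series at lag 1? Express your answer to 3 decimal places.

Mean x̄ = (-5 + 7 − 2 − 9 − 3 + 11 − 2 − 3 + 8 − 1 − 6)/11 = -0.4545
Numerator Σ_{t=1}^{10}(x_t−x̄)(x_{t+1}−x̄) = -76.4793
Denominator Σ(x_t−x̄)² = 400.7273
r_1 = -76.4793 / 400.7273 = -0.191

-0.191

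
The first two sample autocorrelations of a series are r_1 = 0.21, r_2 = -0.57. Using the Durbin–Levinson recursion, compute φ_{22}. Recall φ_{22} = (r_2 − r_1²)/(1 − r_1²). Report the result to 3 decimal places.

φ_{22} = (r_2 − r_1²) / (1 − r_1²)
r_1² = (0.21)² = 0.0441
Numerator = -0.57 − 0.0441 = -0.6141; denominator = 1 − 0.0441 = 0.9559
φ_{22} = -0.6141 / 0.9559 = -0.642

-0.642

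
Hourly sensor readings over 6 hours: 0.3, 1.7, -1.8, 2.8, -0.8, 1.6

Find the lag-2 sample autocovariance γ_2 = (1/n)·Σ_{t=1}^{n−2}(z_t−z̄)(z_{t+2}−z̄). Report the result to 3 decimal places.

Mean z̄ = (0.3 + 1.7 − 1.8 + 2.8 − 0.8 + 1.6)/6 = 0.6333
Σ_{t=1}^{4}(z_t−z̄)(z_{t+2}−z̄) = 8.7044
γ_2 = 8.7044 / 6 = 1.451

1.451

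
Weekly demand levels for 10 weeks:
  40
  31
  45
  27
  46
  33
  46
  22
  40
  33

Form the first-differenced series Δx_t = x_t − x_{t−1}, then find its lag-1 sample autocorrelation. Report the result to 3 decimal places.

-0.891

First differences Δx: -9, 14, -18, 19, -13, 13, -24, 18, -7
Mean of differences = -0.7778
Numerator Σ(Δx_t−Δx̄)(Δx_{t+1}−Δx̄) = -1999.6049
Denominator Σ(Δx_t−Δx̄)² = 2243.5556
r_1(Δx) = -1999.6049 / 2243.5556 = -0.891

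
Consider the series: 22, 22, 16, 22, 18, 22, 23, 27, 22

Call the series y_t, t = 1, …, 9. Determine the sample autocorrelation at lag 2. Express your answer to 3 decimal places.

Mean ȳ = (22 + 22 + 16 + 22 + 18 + 22 + 23 + 27 + 22)/9 = 21.5556
Σ(y_t−ȳ)(y_{t+2}−ȳ) = (-2.4691) + (0.1975) + (19.7531) + (0.1975) + (-5.1358) + (2.4198) + (0.6420) = 15.6049
Denominator Σ(y_t−ȳ)² = 76.2222
r_2 = 15.6049 / 76.2222 = 0.205

0.205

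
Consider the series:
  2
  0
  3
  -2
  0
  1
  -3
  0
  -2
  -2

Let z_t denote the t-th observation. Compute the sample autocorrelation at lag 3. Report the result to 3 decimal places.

0.221

Mean z̄ = (2 + 0 + 3 − 2 + 0 + 1 − 3 + 0 − 2 − 2)/10 = -0.3000
Σ(z_t−z̄)(z_{t+3}−z̄) = (-3.9100) + (0.0900) + (4.2900) + (4.5900) + (0.0900) + (-2.2100) + (4.5900) = 7.5300
Denominator Σ(z_t−z̄)² = 34.1000
r_3 = 7.5300 / 34.1000 = 0.221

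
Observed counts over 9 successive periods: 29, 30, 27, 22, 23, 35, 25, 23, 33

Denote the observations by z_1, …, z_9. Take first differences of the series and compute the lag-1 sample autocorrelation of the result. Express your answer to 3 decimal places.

-0.256

First differences Δz: 1, -3, -5, 1, 12, -10, -2, 10
Mean of differences = 0.5000
Numerator Σ(Δz_t−Δz̄)(Δz_{t+1}−Δz̄) = -97.7500
Denominator Σ(Δz_t−Δz̄)² = 382.0000
r_1(Δz) = -97.7500 / 382.0000 = -0.256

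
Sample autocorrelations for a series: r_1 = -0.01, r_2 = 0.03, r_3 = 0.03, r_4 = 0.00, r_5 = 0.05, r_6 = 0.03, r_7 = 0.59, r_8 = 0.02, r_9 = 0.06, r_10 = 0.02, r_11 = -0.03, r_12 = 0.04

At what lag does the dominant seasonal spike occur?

The largest autocorrelation is r_7 = 0.59; the remaining lags stay at or below 0.06.
The dominant spike at lag 7 indicates a seasonal period of 7.

7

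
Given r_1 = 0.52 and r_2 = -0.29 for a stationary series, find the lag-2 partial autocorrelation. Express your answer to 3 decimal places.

φ_{22} = (r_2 − r_1²) / (1 − r_1²)
r_1² = (0.52)² = 0.2704
Numerator = -0.29 − 0.2704 = -0.5604; denominator = 1 − 0.2704 = 0.7296
φ_{22} = -0.5604 / 0.7296 = -0.768

-0.768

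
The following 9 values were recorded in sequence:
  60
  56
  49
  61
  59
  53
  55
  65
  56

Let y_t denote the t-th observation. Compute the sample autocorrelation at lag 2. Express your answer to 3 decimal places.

-0.521

Mean ȳ = (60 + 56 + 49 + 61 + 59 + 53 + 55 + 65 + 56)/9 = 57.1111
Σ(y_t−ȳ)(y_{t+2}−ȳ) = (-23.4321) + (-4.3210) + (-15.3210) + (-15.9877) + (-3.9877) + (-32.4321) + (2.3457) = -93.1358
Denominator Σ(y_t−ȳ)² = 178.8889
r_2 = -93.1358 / 178.8889 = -0.521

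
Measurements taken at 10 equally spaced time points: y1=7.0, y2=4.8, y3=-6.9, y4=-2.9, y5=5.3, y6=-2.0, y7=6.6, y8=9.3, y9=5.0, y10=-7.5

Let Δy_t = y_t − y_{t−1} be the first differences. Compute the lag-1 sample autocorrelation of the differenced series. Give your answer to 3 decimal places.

First differences Δy: -2.2, -11.7, 4.0, 8.2, -7.3, 8.6, 2.7, -4.3, -12.5
Mean of differences = -1.6111
Numerator Σ(Δy_t−Δȳ)(Δy_{t+1}−Δȳ) = -47.8135
Denominator Σ(Δy_t−Δȳ)² = 510.8889
r_1(Δy) = -47.8135 / 510.8889 = -0.094

-0.094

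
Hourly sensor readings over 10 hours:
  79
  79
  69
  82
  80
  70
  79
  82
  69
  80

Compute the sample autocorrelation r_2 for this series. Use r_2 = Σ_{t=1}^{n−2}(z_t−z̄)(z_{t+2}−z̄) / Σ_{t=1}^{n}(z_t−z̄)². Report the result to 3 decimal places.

Mean z̄ = (79 + 79 + 69 + 82 + 80 + 70 + 79 + 82 + 69 + 80)/10 = 76.9000
Numerator Σ_{t=1}^{8}(z_t−z̄)(z_{t+2}−z̄) = -95.0200
Denominator Σ(z_t−z̄)² = 256.9000
r_2 = -95.0200 / 256.9000 = -0.370

-0.370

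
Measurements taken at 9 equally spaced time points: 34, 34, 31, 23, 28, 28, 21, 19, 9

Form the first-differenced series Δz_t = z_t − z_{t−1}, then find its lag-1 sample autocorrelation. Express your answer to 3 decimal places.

-0.224

First differences Δz: 0, -3, -8, 5, 0, -7, -2, -10
Mean of differences = -3.1250
Numerator Σ(Δz_t−Δz̄)(Δz_{t+1}−Δz̄) = -38.6406
Denominator Σ(Δz_t−Δz̄)² = 172.8750
r_1(Δz) = -38.6406 / 172.8750 = -0.224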